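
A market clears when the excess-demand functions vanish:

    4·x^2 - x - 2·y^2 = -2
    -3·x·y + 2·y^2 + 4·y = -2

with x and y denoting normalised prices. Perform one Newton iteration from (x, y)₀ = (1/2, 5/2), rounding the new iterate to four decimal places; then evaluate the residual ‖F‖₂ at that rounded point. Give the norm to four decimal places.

19.2883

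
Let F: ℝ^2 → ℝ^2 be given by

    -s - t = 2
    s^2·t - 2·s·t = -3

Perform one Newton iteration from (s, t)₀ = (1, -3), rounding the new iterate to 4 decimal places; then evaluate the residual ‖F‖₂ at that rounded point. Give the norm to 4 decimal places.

108.0000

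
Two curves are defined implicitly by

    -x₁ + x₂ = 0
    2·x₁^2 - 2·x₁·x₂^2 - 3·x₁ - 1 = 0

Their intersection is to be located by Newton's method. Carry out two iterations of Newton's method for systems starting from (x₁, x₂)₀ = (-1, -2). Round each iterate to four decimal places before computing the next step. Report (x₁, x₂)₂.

At (-1, -2): F = (-1.0000, 12.0000).
Jacobian J = [[-1, 1], [4·x₁ - 2·x₂^2 - 3, -4·x₁·x₂]].
At the point, J = [[-1.0000, 1.0000], [-15.0000, -8.0000]] (det J = 23.0000).
Solving J·Δ = −F gives Δ = (0.1739, 1.1739).
Then the next iterate is (x₁, x₂)₁ = (-0.8261, -0.8261).
Round to (-0.8261, -0.8261) and repeat: F = (0.0000, 3.970712), J = [[-1.0000, 1.0000], [-7.669282, -2.729765]].
Δ = (0.3818, 0.3818), so (x₁, x₂)₂ = (-0.4443, -0.4443).

(-0.4443, -0.4443)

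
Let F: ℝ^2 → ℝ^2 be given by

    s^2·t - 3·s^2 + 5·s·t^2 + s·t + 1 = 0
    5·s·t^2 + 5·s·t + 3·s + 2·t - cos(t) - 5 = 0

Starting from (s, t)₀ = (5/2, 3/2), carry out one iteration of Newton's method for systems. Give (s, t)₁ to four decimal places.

(0.8872, 1.1750)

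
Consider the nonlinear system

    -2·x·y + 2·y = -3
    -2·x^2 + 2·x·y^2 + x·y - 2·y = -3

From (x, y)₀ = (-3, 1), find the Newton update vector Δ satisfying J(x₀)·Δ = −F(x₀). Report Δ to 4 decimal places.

(0.2442, -1.3140)

At (-3, 1): F = (11.0000, -26.0000).
Jacobian J = [[-2·y, -2·x + 2], [-4·x + 2·y^2 + y, 4·x·y + x - 2]].
At the point, J = [[-2.0000, 8.0000], [15.0000, -17.0000]] (det J = -86.0000).
Solving J·Δ = −F gives Δ = (0.2442, -1.3140).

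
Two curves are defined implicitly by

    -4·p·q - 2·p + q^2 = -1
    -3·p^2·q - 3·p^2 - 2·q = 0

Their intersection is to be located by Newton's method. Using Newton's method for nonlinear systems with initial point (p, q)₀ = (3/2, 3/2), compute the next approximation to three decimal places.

(-5.275, 16.650)

At (3/2, 3/2): F = (-8.750, -19.875).
Jacobian J = [[-4·q - 2, -4·p + 2·q], [-6·p·q - 6·p, -3·p^2 - 2]].
At the point, J = [[-8.000, -3.000], [-22.500, -8.750]] (det J = 2.500).
Solving J·Δ = −F gives Δ = (-6.775, 15.150).
Then the next iterate is (p, q)₁ = (-5.275, 16.650).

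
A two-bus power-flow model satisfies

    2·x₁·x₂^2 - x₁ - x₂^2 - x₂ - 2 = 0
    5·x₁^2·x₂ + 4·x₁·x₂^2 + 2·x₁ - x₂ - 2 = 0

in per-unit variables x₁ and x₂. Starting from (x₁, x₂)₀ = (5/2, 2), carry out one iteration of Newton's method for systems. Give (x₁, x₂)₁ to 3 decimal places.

At (5/2, 2): F = (9.500, 103.500).
Jacobian J = [[2·x₂^2 - 1, 4·x₁·x₂ - 2·x₂ - 1], [10·x₁·x₂ + 4·x₂^2 + 2, 5·x₁^2 + 8·x₁·x₂ - 1]].
At the point, J = [[7.000, 15.000], [68.000, 70.250]] (det J = -528.250).
Solving J·Δ = −F gives Δ = (-1.676, 0.149).
Then the next iterate is (x₁, x₂)₁ = (0.824, 2.149).

(0.824, 2.149)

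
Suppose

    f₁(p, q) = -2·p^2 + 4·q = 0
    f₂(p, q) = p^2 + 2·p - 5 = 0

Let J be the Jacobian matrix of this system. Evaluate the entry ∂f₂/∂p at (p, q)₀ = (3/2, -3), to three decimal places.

5.000

∂f₂/∂p = 2·p + 2.
At (3/2, -3) this is 5.000.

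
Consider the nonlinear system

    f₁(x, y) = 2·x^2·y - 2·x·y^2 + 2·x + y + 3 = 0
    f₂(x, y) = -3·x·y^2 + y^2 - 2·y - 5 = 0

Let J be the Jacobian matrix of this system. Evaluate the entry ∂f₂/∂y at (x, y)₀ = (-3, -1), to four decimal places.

-22.0000

∂f₂/∂y = -6·x·y + 2·y - 2.
At (-3, -1) this is -22.0000.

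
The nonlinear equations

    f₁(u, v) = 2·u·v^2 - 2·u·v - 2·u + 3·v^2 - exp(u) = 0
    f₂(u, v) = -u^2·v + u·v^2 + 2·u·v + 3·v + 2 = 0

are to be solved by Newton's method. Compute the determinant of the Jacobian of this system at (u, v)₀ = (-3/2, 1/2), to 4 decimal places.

J = [[2·v^2 - 2·v - exp(u) - 2, 4·u·v - 2·u + 6·v], [-2·u·v + v^2 + 2·v, -u^2 + 2·u·v + 2·u + 3]].
At the point, J = [[-2.723130, 3.0000], [2.7500, -3.7500]].
det J = 1.9617.

1.9617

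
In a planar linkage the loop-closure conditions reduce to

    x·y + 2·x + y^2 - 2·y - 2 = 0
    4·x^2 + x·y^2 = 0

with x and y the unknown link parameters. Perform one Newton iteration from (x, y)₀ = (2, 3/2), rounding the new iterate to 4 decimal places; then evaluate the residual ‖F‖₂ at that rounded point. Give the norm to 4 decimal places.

At (2, 3/2): F = (4.2500, 20.5000).
Jacobian J = [[y + 2, x + 2·y - 2], [8·x + y^2, 2·x·y]].
At the point, J = [[3.5000, 3.0000], [18.2500, 6.0000]] (det J = -33.7500).
Solving J·Δ = −F gives Δ = (-1.0667, -0.1722).
Then the next iterate is (x, y)₁ = (0.9333, 1.3278).
Re-evaluating at (0.9333, 1.3278): F = (0.213289, 5.129653), so ‖F‖₂ = 5.1341.

5.1341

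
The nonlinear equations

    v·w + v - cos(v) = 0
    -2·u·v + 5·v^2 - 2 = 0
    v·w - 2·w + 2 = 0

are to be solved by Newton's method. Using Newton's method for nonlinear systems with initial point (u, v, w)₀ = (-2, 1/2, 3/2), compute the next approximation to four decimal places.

(-1.4978, 0.4169, 1.2502)

At (-2, 1/2, 3/2): F = (0.372417, 1.2500, -0.2500).
Jacobian J = [[0, w + sin(v) + 1, v], [-2·v, -2·u + 10·v, 0], [0, w, v - 2]].
At the point, J = [[0.0000, 2.979426, 0.5000], [-1.0000, 9.0000, 0.0000], [0.0000, 1.5000, -1.5000]] (det J = -5.219138).
Solving J·Δ = −F gives Δ = (0.5022, -0.0831, -0.2498).
Then the next iterate is (u, v, w)₁ = (-1.4978, 0.4169, 1.2502).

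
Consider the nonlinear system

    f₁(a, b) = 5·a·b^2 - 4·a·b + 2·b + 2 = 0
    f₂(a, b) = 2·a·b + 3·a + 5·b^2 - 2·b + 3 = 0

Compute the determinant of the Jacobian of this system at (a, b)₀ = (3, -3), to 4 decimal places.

J = [[5·b^2 - 4·b, 10·a·b - 4·a + 2], [2·b + 3, 2·a + 10·b - 2]].
At the point, J = [[57.0000, -100.0000], [-3.0000, -26.0000]].
det J = -1782.0000.

-1782.0000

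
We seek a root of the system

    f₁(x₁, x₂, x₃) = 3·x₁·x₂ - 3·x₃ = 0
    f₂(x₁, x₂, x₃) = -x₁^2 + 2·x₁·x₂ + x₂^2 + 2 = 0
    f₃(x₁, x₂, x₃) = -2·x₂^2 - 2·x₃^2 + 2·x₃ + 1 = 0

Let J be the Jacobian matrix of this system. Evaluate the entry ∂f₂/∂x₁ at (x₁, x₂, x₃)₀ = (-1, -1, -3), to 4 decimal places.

∂f₂/∂x₁ = -2·x₁ + 2·x₂.
At (-1, -1, -3) this is 0.0000.

0.0000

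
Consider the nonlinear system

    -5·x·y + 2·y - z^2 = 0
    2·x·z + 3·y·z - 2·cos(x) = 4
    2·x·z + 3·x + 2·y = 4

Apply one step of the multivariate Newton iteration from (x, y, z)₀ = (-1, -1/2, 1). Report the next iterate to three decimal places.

At (-1, -1/2, 1): F = (-4.500, -8.58060, -10.000).
Jacobian J = [[-5·y, -5·x + 2, -2·z], [2·z + 2·sin(x), 3·z, 2·x + 3·y], [2·z + 3, 2, 2·x]].
At the point, J = [[2.500, 7.000, -2.000], [0.31706, 3.000, -3.500], [5.000, 2.000, -2.000]] (det J = -86.82942).
Solving J·Δ = −F gives Δ = (1.091, -0.555, -2.828).
Then the next iterate is (x, y, z)₁ = (0.091, -1.055, -1.828).

(0.091, -1.055, -1.828)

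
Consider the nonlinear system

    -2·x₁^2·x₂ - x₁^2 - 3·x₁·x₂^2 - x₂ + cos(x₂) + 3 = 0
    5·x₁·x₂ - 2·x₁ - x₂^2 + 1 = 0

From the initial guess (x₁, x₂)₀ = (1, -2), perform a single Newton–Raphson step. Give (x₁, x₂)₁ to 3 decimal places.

(-0.678, -2.570)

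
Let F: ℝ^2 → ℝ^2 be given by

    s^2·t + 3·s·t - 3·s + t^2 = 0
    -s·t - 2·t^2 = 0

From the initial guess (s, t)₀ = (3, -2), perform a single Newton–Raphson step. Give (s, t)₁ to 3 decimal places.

(1.669, -1.068)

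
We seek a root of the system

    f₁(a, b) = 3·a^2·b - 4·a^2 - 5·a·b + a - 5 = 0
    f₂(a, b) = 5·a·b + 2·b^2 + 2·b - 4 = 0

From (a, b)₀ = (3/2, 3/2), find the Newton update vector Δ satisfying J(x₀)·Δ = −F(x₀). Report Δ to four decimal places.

At (3/2, 3/2): F = (-13.6250, 14.7500).
Jacobian J = [[6·a·b - 8·a - 5·b + 1, 3·a^2 - 5·a], [5·b, 5·a + 4·b + 2]].
At the point, J = [[-5.0000, -0.7500], [7.5000, 15.5000]] (det J = -71.8750).
Solving J·Δ = −F gives Δ = (-2.7843, 0.3957).

(-2.7843, 0.3957)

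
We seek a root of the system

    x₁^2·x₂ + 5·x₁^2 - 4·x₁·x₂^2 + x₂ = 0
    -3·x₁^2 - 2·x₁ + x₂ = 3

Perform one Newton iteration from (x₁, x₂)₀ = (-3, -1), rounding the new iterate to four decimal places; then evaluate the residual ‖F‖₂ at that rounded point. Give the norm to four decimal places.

13.4871

At (-3, -1): F = (47.0000, -25.0000).
Jacobian J = [[2·x₁·x₂ + 10·x₁ - 4·x₂^2, x₁^2 - 8·x₁·x₂ + 1], [-6·x₁ - 2, 1]].
At the point, J = [[-28.0000, -14.0000], [16.0000, 1.0000]] (det J = 196.0000).
Solving J·Δ = −F gives Δ = (1.5459, 0.2653).
Then the next iterate is (x₁, x₂)₁ = (-1.4541, -0.7347).
Re-evaluating at (-1.4541, -0.7347): F = (11.423480, -7.169720), so ‖F‖₂ = 13.4871.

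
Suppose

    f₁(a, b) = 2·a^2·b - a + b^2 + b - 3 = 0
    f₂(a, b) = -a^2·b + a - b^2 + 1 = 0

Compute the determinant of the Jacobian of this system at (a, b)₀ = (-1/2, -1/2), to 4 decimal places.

-0.2500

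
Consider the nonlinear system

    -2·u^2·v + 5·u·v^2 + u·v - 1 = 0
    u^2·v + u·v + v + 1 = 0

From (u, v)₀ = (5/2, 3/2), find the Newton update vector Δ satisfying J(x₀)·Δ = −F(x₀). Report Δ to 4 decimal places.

(-1.1560, -0.5355)

At (5/2, 3/2): F = (12.1250, 15.6250).
Jacobian J = [[-4·u·v + 5·v^2 + v, -2·u^2 + 10·u·v + u], [2·u·v + v, u^2 + u + 1]].
At the point, J = [[-2.2500, 27.5000], [9.0000, 9.7500]] (det J = -269.4375).
Solving J·Δ = −F gives Δ = (-1.1560, -0.5355).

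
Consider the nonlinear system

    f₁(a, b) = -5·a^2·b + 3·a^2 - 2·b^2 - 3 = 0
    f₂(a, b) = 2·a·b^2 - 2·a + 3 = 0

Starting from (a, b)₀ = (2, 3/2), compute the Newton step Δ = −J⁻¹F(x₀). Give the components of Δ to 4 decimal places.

(-0.6490, -0.5315)

At (2, 3/2): F = (-25.5000, 8.0000).
Jacobian J = [[-10·a·b + 6·a, -5·a^2 - 4·b], [2·b^2 - 2, 4·a·b]].
At the point, J = [[-18.0000, -26.0000], [2.5000, 12.0000]] (det J = -151.0000).
Solving J·Δ = −F gives Δ = (-0.6490, -0.5315).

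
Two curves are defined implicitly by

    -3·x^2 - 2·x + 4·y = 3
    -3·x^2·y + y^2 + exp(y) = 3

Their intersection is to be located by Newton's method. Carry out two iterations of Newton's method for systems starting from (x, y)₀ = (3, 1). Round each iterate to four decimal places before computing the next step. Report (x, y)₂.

At (3, 1): F = (-32.0000, -26.281718).
Jacobian J = [[-6·x - 2, 4], [-6·x·y, -3·x^2 + 2·y + exp(y)]].
At the point, J = [[-20.0000, 4.0000], [-18.0000, -22.281718]] (det J = 517.634363).
Solving J·Δ = −F gives Δ = (-1.5805, 0.0973).
Then the next iterate is (x, y)₁ = (1.4195, 1.0973).
Round to (1.4195, 1.0973) and repeat: F = (-7.494741, -5.432980), J = [[-10.5170, 4.0000], [-9.345704, -0.854275]].
Δ = (-0.6068, 0.2783), so (x, y)₂ = (0.8127, 1.3756).

(0.8127, 1.3756)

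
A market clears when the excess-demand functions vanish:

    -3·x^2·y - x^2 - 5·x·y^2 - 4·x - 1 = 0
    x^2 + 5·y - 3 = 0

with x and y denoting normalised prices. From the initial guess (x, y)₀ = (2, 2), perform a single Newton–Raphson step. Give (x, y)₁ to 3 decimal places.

At (2, 2): F = (-77.000, 11.000).
Jacobian J = [[-6·x·y - 2·x - 5·y^2 - 4, -3·x^2 - 10·x·y], [2·x, 5]].
At the point, J = [[-52.000, -52.000], [4.000, 5.000]] (det J = -52.000).
Solving J·Δ = −F gives Δ = (3.596, -5.077).
Then the next iterate is (x, y)₁ = (5.596, -3.077).

(5.596, -3.077)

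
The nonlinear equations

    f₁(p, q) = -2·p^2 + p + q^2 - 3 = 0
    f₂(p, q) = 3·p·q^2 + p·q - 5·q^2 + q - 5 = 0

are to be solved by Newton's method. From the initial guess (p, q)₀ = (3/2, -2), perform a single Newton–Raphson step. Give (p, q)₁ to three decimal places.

(4.757, -6.571)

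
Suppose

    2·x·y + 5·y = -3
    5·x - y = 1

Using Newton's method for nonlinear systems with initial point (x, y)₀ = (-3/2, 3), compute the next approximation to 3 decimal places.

(-0.625, -4.125)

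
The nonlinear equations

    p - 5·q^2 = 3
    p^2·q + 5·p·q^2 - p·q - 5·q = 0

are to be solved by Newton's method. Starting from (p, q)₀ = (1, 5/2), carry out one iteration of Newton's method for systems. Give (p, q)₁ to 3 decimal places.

At (1, 5/2): F = (-33.250, 18.750).
Jacobian J = [[1, -10·q], [2·p·q + 5·q^2 - q, p^2 + 10·p·q - p - 5]].
At the point, J = [[1.000, -25.000], [33.750, 20.000]] (det J = 863.750).
Solving J·Δ = −F gives Δ = (0.227, -1.321).
Then the next iterate is (p, q)₁ = (1.227, 1.179).

(1.227, 1.179)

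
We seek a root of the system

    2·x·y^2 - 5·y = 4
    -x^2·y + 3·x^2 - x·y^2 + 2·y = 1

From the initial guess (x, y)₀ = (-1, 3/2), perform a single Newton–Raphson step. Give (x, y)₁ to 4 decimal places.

(-1.0189, 0.0377)

At (-1, 3/2): F = (-16.0000, 5.7500).
Jacobian J = [[2·y^2, 4·x·y - 5], [-2·x·y + 6·x - y^2, -x^2 - 2·x·y + 2]].
At the point, J = [[4.5000, -11.0000], [-5.2500, 4.0000]] (det J = -39.7500).
Solving J·Δ = −F gives Δ = (-0.0189, -1.4623).
Then the next iterate is (x, y)₁ = (-1.0189, 0.0377).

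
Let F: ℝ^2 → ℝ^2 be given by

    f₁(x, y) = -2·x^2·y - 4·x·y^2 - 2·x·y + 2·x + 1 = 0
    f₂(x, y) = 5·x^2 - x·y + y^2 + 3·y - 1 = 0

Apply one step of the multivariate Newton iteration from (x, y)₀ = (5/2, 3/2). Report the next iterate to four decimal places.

(1.1102, 1.3315)

At (5/2, 3/2): F = (-42.7500, 33.2500).
Jacobian J = [[-4·x·y - 4·y^2 - 2·y + 2, -2·x^2 - 8·x·y - 2·x], [10·x - y, -x + 2·y + 3]].
At the point, J = [[-25.0000, -47.5000], [23.5000, 3.5000]] (det J = 1028.7500).
Solving J·Δ = −F gives Δ = (-1.3898, -0.1685).
Then the next iterate is (x, y)₁ = (1.1102, 1.3315).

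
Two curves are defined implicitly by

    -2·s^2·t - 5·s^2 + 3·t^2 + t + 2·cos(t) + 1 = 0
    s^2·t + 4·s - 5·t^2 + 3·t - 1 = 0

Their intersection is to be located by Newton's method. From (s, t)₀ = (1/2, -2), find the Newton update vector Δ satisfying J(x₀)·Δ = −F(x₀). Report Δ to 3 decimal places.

(-4.190, 1.457)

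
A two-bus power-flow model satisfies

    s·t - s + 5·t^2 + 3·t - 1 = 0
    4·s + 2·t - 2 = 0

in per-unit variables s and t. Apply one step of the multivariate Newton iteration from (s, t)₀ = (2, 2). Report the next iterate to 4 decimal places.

At (2, 2): F = (27.0000, 10.0000).
Jacobian J = [[t - 1, s + 10·t + 3], [4, 2]].
At the point, J = [[1.0000, 25.0000], [4.0000, 2.0000]] (det J = -98.0000).
Solving J·Δ = −F gives Δ = (-2.0000, -1.0000).
Then the next iterate is (s, t)₁ = (0.0000, 1.0000).

(0.0000, 1.0000)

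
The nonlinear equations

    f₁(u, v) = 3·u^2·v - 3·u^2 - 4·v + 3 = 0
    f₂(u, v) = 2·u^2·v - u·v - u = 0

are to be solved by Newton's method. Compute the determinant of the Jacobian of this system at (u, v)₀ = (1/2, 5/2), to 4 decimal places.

J = [[6·u·v - 6·u, 3·u^2 - 4], [4·u·v - v - 1, 2·u^2 - u]].
At the point, J = [[4.5000, -3.2500], [1.5000, 0.0000]].
det J = 4.8750.

4.8750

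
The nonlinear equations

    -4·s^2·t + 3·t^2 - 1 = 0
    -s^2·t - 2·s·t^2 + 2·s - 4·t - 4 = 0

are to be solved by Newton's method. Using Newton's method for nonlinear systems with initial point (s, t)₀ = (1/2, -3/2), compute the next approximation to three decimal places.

(0.625, -0.700)

At (1/2, -3/2): F = (7.250, 1.125).
Jacobian J = [[-8·s·t, -4·s^2 + 6·t], [-2·s·t - 2·t^2 + 2, -s^2 - 4·s·t - 4]].
At the point, J = [[6.000, -10.000], [-1.000, -1.250]] (det J = -17.500).
Solving J·Δ = −F gives Δ = (0.125, 0.800).
Then the next iterate is (s, t)₁ = (0.625, -0.700).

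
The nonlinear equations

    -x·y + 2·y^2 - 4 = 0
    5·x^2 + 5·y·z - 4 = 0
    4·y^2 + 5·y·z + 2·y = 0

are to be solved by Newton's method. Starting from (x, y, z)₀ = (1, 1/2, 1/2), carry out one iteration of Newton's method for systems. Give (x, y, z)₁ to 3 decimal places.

At (1, 1/2, 1/2): F = (-4.000, 2.250, 3.250).
Jacobian J = [[-y, -x + 4·y, 0], [10·x, 5·z, 5·y], [0, 8·y + 5·z + 2, 5·y]].
At the point, J = [[-0.500, 1.000, 0.000], [10.000, 2.500, 2.500], [0.000, 8.500, 2.500]] (det J = -17.500).
Solving J·Δ = −F gives Δ = (3.571, 5.786, -20.971).
Then the next iterate is (x, y, z)₁ = (4.571, 6.286, -20.471).

(4.571, 6.286, -20.471)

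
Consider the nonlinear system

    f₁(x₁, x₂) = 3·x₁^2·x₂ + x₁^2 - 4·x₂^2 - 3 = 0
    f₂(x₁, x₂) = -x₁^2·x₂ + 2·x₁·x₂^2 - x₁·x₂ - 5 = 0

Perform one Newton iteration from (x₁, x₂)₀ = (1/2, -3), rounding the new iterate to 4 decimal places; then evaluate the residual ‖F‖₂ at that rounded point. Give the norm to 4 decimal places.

At (1/2, -3): F = (-41.0000, 6.2500).
Jacobian J = [[6·x₁·x₂ + 2·x₁, 3·x₁^2 - 8·x₂], [-2·x₁·x₂ + 2·x₂^2 - x₂, -x₁^2 + 4·x₁·x₂ - x₁]].
At the point, J = [[-8.0000, 24.7500], [24.0000, -6.7500]] (det J = -540.0000).
Solving J·Δ = −F gives Δ = (0.2260, 1.7296).
Then the next iterate is (x₁, x₂)₁ = (0.7260, -1.2704).
Re-evaluating at (0.7260, -1.2704): F = (-10.937381, -1.064686), so ‖F‖₂ = 10.9891.

10.9891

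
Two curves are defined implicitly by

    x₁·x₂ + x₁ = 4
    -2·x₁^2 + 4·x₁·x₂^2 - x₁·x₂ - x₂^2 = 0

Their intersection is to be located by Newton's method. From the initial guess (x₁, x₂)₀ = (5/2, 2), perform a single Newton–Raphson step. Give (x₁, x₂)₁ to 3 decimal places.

(1.715, 1.541)

At (5/2, 2): F = (3.500, 18.500).
Jacobian J = [[x₂ + 1, x₁], [-4·x₁ + 4·x₂^2 - x₂, 8·x₁·x₂ - x₁ - 2·x₂]].
At the point, J = [[3.000, 2.500], [4.000, 33.500]] (det J = 90.500).
Solving J·Δ = −F gives Δ = (-0.785, -0.459).
Then the next iterate is (x₁, x₂)₁ = (1.715, 1.541).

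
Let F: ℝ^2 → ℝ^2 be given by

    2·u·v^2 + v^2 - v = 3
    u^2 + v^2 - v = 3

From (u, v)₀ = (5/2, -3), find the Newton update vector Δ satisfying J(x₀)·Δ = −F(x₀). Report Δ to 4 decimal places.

At (5/2, -3): F = (54.0000, 15.2500).
Jacobian J = [[2·v^2, 4·u·v + 2·v - 1], [2·u, 2·v - 1]].
At the point, J = [[18.0000, -37.0000], [5.0000, -7.0000]] (det J = 59.0000).
Solving J·Δ = −F gives Δ = (-3.1568, -0.0763).

(-3.1568, -0.0763)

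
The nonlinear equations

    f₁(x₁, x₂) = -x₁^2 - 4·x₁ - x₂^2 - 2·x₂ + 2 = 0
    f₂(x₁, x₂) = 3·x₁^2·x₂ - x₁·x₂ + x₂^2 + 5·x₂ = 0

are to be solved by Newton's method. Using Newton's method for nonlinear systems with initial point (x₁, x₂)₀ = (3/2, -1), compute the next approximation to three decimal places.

(0.750, -0.606)

At (3/2, -1): F = (-5.250, -9.250).
Jacobian J = [[-2·x₁ - 4, -2·x₂ - 2], [6·x₁·x₂ - x₂, 3·x₁^2 - x₁ + 2·x₂ + 5]].
At the point, J = [[-7.000, 0.000], [-8.000, 8.250]] (det J = -57.750).
Solving J·Δ = −F gives Δ = (-0.750, 0.394).
Then the next iterate is (x₁, x₂)₁ = (0.750, -0.606).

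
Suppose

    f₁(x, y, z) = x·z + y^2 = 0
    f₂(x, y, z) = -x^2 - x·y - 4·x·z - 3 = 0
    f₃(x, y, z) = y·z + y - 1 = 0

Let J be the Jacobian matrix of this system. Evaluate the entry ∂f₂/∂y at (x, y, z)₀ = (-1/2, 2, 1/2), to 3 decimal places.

0.500

∂f₂/∂y = -x.
At (-1/2, 2, 1/2) this is 0.500.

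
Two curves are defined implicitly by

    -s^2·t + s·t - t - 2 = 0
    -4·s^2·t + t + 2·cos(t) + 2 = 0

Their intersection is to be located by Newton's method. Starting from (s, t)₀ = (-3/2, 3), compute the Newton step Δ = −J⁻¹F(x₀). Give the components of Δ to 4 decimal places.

At (-3/2, 3): F = (-16.2500, -23.979985).
Jacobian J = [[-2·s·t + t, -s^2 + s - 1], [-8·s·t, -4·s^2 - 2·sin(t) + 1]].
At the point, J = [[12.0000, -4.7500], [36.0000, -8.282240]] (det J = 71.613120).
Solving J·Δ = −F gives Δ = (-0.2888, -4.1506).

(-0.2888, -4.1506)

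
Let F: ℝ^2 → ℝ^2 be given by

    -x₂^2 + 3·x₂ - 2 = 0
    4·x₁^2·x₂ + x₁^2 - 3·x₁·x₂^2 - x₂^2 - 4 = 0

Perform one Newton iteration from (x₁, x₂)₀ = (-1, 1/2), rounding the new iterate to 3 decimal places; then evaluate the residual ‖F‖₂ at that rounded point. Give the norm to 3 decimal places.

0.609

At (-1, 1/2): F = (-0.750, -0.500).
Jacobian J = [[0, -2·x₂ + 3], [8·x₁·x₂ + 2·x₁ - 3·x₂^2, 4·x₁^2 - 6·x₁·x₂ - 2·x₂]].
At the point, J = [[0.000, 2.000], [-6.750, 6.000]] (det J = 13.500).
Solving J·Δ = −F gives Δ = (0.259, 0.375).
Then the next iterate is (x₁, x₂)₁ = (-0.741, 0.875).
Re-evaluating at (-0.741, 0.875): F = (-0.14062, -0.59278), so ‖F‖₂ = 0.609.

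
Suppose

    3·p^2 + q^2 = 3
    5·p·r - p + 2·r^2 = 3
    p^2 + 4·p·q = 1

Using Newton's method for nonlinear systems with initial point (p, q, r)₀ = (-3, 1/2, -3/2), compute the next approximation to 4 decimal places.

(-1.6682, 0.2227, -0.7534)

At (-3, 1/2, -3/2): F = (24.2500, 27.0000, 2.0000).
Jacobian J = [[6·p, 2·q, 0], [5·r - 1, 0, 5·p + 4·r], [2·p + 4·q, 4·p, 0]].
At the point, J = [[-18.0000, 1.0000, 0.0000], [-8.5000, 0.0000, -21.0000], [-4.0000, -12.0000, 0.0000]] (det J = 4620.0000).
Solving J·Δ = −F gives Δ = (1.3318, -0.2773, 0.7466).
Then the next iterate is (p, q, r)₁ = (-1.6682, 0.2227, -0.7534).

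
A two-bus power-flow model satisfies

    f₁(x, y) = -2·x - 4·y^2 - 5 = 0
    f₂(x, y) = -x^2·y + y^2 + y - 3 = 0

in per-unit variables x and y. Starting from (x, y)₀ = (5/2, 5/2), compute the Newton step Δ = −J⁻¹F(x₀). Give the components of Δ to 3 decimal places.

At (5/2, 5/2): F = (-35.000, -9.875).
Jacobian J = [[-2, -8·y], [-2·x·y, -x^2 + 2·y + 1]].
At the point, J = [[-2.000, -20.000], [-12.500, -0.250]] (det J = -249.500).
Solving J·Δ = −F gives Δ = (-0.757, -1.674).

(-0.757, -1.674)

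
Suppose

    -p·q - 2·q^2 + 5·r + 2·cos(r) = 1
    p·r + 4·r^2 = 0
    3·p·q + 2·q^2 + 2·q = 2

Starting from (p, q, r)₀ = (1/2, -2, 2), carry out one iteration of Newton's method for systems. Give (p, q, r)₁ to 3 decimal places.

(0.050, -1.622, 1.024)

At (1/2, -2, 2): F = (1.16771, 17.000, -1.000).
Jacobian J = [[-q, -p - 4·q, -2·sin(r) + 5], [r, 0, p + 8·r], [3·q, 3·p + 4·q + 2, 0]].
At the point, J = [[2.000, 7.500, 3.18141], [2.000, 0.000, 16.500], [-6.000, -4.500, 0.000]] (det J = -622.63265).
Solving J·Δ = −F gives Δ = (-0.450, 0.378, -0.976).
Then the next iterate is (p, q, r)₁ = (0.050, -1.622, 1.024).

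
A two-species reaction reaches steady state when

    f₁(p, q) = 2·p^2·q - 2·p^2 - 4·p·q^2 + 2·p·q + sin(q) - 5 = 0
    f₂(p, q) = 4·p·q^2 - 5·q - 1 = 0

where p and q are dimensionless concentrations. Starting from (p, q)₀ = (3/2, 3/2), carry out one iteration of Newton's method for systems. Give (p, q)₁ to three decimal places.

(3.097, 0.010)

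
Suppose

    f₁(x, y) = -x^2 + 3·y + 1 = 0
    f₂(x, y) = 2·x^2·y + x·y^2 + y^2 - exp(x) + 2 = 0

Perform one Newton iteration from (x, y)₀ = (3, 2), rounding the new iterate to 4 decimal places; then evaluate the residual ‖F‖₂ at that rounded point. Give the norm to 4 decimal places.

8.9428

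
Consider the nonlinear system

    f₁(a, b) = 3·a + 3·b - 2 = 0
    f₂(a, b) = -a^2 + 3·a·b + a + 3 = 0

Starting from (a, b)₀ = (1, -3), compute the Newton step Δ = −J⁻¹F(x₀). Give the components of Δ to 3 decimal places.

(0.154, 2.513)

At (1, -3): F = (-8.000, -6.000).
Jacobian J = [[3, 3], [-2·a + 3·b + 1, 3·a]].
At the point, J = [[3.000, 3.000], [-10.000, 3.000]] (det J = 39.000).
Solving J·Δ = −F gives Δ = (0.154, 2.513).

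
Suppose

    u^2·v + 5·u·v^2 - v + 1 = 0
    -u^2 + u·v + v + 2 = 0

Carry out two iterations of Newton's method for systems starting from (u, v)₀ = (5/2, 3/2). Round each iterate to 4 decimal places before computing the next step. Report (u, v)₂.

(1.7555, 0.4011)

At (5/2, 3/2): F = (37.0000, 1.0000).
Jacobian J = [[2·u·v + 5·v^2, u^2 + 10·u·v - 1], [-2·u + v, u + 1]].
At the point, J = [[18.7500, 42.7500], [-3.5000, 3.5000]] (det J = 215.2500).
Solving J·Δ = −F gives Δ = (-0.4030, -0.6887).
Then the next iterate is (u, v)₁ = (2.0970, 0.8113).
Round to (2.0970, 0.8113) and repeat: F = (10.657626, 0.115187), J = [[6.693631, 20.410370], [-3.3827, 3.0970]].
Δ = (-0.3415, -0.4102), so (u, v)₂ = (1.7555, 0.4011).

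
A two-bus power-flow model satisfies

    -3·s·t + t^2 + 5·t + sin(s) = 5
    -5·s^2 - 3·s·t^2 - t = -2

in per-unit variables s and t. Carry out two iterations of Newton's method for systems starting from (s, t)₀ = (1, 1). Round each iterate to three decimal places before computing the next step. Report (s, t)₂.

At (1, 1): F = (-1.15853, -7.000).
Jacobian J = [[-3·t + cos(s), -3·s + 2·t + 5], [-10·s - 3·t^2, -6·s·t - 1]].
At the point, J = [[-2.45970, 4.000], [-13.000, -7.000]] (det J = 69.21788).
Solving J·Δ = −F gives Δ = (-0.522, -0.031).
Then the next iterate is (s, t)₁ = (0.478, 0.969).
Round to (0.478, 0.969) and repeat: F = (-0.14558, -1.45789), J = [[-2.01908, 5.504], [-7.59688, -3.77909]].
Δ = (-0.173, -0.037), so (s, t)₂ = (0.305, 0.932).

(0.305, 0.932)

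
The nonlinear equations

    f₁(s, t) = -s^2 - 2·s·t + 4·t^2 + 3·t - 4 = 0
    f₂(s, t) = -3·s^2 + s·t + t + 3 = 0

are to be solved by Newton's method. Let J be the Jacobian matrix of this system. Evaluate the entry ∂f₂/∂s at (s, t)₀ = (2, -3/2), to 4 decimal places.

-13.5000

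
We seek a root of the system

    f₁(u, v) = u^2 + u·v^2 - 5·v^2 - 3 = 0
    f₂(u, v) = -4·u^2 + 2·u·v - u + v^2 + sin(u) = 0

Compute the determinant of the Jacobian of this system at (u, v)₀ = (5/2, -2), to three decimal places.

267.011

J = [[2·u + v^2, 2·u·v - 10·v], [-8·u + 2·v + cos(u) - 1, 2·u + 2·v]].
At the point, J = [[9.000, 10.000], [-25.80114, 1.000]].
det J = 267.011.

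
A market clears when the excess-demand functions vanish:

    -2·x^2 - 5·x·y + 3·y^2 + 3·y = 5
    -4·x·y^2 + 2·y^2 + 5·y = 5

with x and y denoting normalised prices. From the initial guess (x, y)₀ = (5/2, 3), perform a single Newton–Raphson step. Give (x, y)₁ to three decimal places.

At (5/2, 3): F = (-19.000, -62.000).
Jacobian J = [[-4·x - 5·y, -5·x + 6·y + 3], [-4·y^2, -8·x·y + 4·y + 5]].
At the point, J = [[-25.000, 8.500], [-36.000, -43.000]] (det J = 1381.000).
Solving J·Δ = −F gives Δ = (-0.973, -0.627).
Then the next iterate is (x, y)₁ = (1.527, 2.373).

(1.527, 2.373)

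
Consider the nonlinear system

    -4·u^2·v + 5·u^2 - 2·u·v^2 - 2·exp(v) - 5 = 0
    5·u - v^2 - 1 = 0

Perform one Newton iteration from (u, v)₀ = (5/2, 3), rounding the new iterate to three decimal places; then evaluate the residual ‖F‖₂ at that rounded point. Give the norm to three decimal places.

44.294

At (5/2, 3): F = (-133.92107, 2.500).
Jacobian J = [[-8·u·v + 10·u - 2·v^2, -4·u^2 - 4·u·v - 2·exp(v)], [5, -2·v]].
At the point, J = [[-53.000, -95.17107], [5.000, -6.000]] (det J = 793.85537).
Solving J·Δ = −F gives Δ = (-1.312, -0.677).
Then the next iterate is (u, v)₁ = (1.188, 2.323).
Re-evaluating at (1.188, 2.323): F = (-44.29166, -0.45633), so ‖F‖₂ = 44.294.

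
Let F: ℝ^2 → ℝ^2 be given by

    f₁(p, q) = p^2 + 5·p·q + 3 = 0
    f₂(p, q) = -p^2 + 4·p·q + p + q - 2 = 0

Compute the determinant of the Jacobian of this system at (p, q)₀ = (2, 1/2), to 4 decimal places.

68.5000

J = [[2·p + 5·q, 5·p], [-2·p + 4·q + 1, 4·p + 1]].
At the point, J = [[6.5000, 10.0000], [-1.0000, 9.0000]].
det J = 68.5000.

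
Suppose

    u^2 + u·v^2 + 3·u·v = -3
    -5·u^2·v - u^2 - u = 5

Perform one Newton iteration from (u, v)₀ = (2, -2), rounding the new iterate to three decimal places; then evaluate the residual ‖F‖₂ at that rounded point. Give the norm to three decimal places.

At (2, -2): F = (3.000, 29.000).
Jacobian J = [[2·u + v^2 + 3·v, 2·u·v + 3·u], [-10·u·v - 2·u - 1, -5·u^2]].
At the point, J = [[2.000, -2.000], [35.000, -20.000]] (det J = 30.000).
Solving J·Δ = −F gives Δ = (0.067, 1.567).
Then the next iterate is (u, v)₁ = (2.067, -0.433).
Re-evaluating at (2.067, -0.433): F = (4.97500, -2.08955), so ‖F‖₂ = 5.396.

5.396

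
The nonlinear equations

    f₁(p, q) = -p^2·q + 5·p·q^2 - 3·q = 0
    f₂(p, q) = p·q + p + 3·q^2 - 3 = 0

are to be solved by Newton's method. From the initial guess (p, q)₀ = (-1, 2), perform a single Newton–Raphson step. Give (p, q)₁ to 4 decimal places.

(-0.5119, 1.3214)

At (-1, 2): F = (-28.0000, 6.0000).
Jacobian J = [[-2·p·q + 5·q^2, -p^2 + 10·p·q - 3], [q + 1, p + 6·q]].
At the point, J = [[24.0000, -24.0000], [3.0000, 11.0000]] (det J = 336.0000).
Solving J·Δ = −F gives Δ = (0.4881, -0.6786).
Then the next iterate is (p, q)₁ = (-0.5119, 1.3214).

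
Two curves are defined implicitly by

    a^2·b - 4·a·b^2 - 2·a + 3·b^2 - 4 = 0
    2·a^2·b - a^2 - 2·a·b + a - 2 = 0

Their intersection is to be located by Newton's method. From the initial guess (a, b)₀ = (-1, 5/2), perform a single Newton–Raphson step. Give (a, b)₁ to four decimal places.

(-0.8717, 1.3849)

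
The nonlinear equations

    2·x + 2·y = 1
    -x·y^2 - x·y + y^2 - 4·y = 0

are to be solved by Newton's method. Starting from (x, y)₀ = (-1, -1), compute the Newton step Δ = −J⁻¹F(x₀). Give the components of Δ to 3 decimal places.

(1.786, 0.714)

At (-1, -1): F = (-5.000, 5.000).
Jacobian J = [[2, 2], [-y^2 - y, -2·x·y - x + 2·y - 4]].
At the point, J = [[2.000, 2.000], [0.000, -7.000]] (det J = -14.000).
Solving J·Δ = −F gives Δ = (1.786, 0.714).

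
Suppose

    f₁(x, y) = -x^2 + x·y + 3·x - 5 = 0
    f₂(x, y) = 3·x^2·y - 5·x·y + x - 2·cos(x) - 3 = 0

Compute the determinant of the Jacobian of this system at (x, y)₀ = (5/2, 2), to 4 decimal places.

-55.4924

J = [[-2·x + y + 3, x], [6·x·y - 5·y + 2·sin(x) + 1, 3·x^2 - 5·x]].
At the point, J = [[0.0000, 2.5000], [22.196944, 6.2500]].
det J = -55.4924.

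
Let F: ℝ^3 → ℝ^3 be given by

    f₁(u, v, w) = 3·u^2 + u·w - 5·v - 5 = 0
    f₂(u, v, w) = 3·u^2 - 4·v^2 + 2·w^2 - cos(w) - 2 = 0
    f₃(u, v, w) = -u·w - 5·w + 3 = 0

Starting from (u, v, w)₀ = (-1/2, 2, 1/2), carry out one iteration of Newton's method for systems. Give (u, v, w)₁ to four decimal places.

(-6.9777, 2.2502, 1.3864)

At (-1/2, 2, 1/2): F = (-14.5000, -17.627583, 0.7500).
Jacobian J = [[6·u + w, -5, u], [6·u, -8·v, 4·w + sin(w)], [-w, 0, -u - 5]].
At the point, J = [[-2.5000, -5.0000, -0.5000], [-3.0000, -16.0000, 2.479426], [-0.5000, 0.0000, -4.5000]] (det J = -102.301436).
Solving J·Δ = −F gives Δ = (-6.4777, 0.2502, 0.8864).
Then the next iterate is (u, v, w)₁ = (-6.9777, 2.2502, 1.3864).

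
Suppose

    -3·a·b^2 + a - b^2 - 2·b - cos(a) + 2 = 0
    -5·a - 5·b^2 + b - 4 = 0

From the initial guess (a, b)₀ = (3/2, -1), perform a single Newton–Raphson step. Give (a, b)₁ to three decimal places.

(-3.113, -1.506)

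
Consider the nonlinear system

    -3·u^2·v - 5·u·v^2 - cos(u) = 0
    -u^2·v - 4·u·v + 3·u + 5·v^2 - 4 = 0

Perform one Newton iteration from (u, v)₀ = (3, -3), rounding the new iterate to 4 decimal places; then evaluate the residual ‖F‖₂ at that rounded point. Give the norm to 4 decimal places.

At (3, -3): F = (-53.010008, 113.0000).
Jacobian J = [[-6·u·v - 5·v^2 + sin(u), -3·u^2 - 10·u·v], [-2·u·v - 4·v + 3, -u^2 - 4·u + 10·v]].
At the point, J = [[9.141120, 63.0000], [33.0000, -51.0000]] (det J = -2545.197120).
Solving J·Δ = −F gives Δ = (-1.7348, 1.0931).
Then the next iterate is (u, v)₁ = (1.2652, -1.9069).
Re-evaluating at (1.2652, -1.9069): F = (-14.146589, 30.679812), so ‖F‖₂ = 33.7843.

33.7843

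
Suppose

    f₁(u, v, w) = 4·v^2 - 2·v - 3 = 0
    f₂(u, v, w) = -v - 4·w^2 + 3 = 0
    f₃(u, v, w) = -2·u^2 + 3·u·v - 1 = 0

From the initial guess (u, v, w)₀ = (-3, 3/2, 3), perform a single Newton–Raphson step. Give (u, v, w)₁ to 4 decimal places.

At (-3, 3/2, 3): F = (3.0000, -34.5000, -32.5000).
Jacobian J = [[0, 8·v - 2, 0], [0, -1, -8·w], [-4·u + 3·v, 3·u, 0]].
At the point, J = [[0.0000, 10.0000, 0.0000], [0.0000, -1.0000, -24.0000], [16.5000, -9.0000, 0.0000]] (det J = -3960.0000).
Solving J·Δ = −F gives Δ = (1.8061, -0.3000, -1.4250).
Then the next iterate is (u, v, w)₁ = (-1.1939, 1.2000, 1.5750).

(-1.1939, 1.2000, 1.5750)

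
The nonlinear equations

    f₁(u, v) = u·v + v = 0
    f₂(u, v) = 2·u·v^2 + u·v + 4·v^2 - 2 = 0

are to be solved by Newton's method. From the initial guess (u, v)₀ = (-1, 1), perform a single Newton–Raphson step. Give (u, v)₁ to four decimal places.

(-1.0000, 1.3333)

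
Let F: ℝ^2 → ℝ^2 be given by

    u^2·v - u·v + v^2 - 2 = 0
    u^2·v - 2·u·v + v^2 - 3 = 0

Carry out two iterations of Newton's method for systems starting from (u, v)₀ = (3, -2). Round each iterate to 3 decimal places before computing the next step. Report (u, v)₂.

(0.970, -0.926)

At (3, -2): F = (-10.000, -5.000).
Jacobian J = [[2·u·v - v, u^2 - u + 2·v], [2·u·v - 2·v, u^2 - 2·u + 2·v]].
At the point, J = [[-10.000, 2.000], [-8.000, -1.000]] (det J = 26.000).
Solving J·Δ = −F gives Δ = (-0.769, 1.154).
Then the next iterate is (u, v)₁ = (2.231, -0.846).
Round to (2.231, -0.846) and repeat: F = (-3.60771, -2.72028), J = [[-2.92885, 1.05436], [-2.08285, -1.17664]].
Δ = (-1.261, -0.080), so (u, v)₂ = (0.970, -0.926).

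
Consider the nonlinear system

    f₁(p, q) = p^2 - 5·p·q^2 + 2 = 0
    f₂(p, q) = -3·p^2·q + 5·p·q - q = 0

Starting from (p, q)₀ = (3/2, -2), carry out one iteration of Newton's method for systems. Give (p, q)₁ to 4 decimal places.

(1.4637, -1.1622)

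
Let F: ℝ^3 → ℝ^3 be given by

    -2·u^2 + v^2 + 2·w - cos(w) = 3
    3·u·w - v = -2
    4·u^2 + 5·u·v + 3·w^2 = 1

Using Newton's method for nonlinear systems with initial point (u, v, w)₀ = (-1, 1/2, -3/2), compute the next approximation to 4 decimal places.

At (-1, 1/2, -3/2): F = (-7.820737, 6.0000, 7.2500).
Jacobian J = [[-4·u, 2·v, sin(w) + 2], [3·w, -1, 3·u], [8·u + 5·v, 5·u, 6·w]].
At the point, J = [[4.0000, 1.0000, 1.002505], [-4.5000, -1.0000, -3.0000], [-5.5000, -5.0000, -9.0000]] (det J = -30.957415).
Solving J·Δ = −F gives Δ = (1.8208, 1.9082, -1.3673).
Then the next iterate is (u, v, w)₁ = (0.8208, 2.4082, -2.8673).

(0.8208, 2.4082, -2.8673)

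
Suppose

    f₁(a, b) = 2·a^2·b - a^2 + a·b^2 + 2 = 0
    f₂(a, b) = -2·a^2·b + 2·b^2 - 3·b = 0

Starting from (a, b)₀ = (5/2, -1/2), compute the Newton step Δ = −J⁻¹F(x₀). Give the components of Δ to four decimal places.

(-0.7487, 0.2575)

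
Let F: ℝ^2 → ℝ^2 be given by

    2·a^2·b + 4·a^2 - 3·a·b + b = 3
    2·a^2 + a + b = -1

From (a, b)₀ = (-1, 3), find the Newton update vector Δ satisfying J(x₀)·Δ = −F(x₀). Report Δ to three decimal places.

At (-1, 3): F = (19.000, 5.000).
Jacobian J = [[4·a·b + 8·a - 3·b, 2·a^2 - 3·a + 1], [4·a + 1, 1]].
At the point, J = [[-29.000, 6.000], [-3.000, 1.000]] (det J = -11.000).
Solving J·Δ = −F gives Δ = (-1.000, -8.000).

(-1.000, -8.000)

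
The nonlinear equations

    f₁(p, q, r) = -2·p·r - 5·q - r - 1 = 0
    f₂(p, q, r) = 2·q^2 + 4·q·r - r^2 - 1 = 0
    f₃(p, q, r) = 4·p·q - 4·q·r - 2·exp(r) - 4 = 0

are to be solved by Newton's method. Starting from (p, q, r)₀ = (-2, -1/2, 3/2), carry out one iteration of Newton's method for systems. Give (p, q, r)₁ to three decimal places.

(-1.167, -0.481, 0.365)

At (-2, -1/2, 3/2): F = (6.000, -5.750, -5.96338).
Jacobian J = [[-2·r, -5, -2·p - 1], [0, 4·q + 4·r, 4·q - 2·r], [4·q, 4·p - 4·r, -4·q - 2·exp(r)]].
At the point, J = [[-3.000, -5.000, 3.000], [0.000, 4.000, -5.000], [-2.000, -14.000, -6.96338]] (det J = 267.56054).
Solving J·Δ = −F gives Δ = (0.833, 0.019, -1.135).
Then the next iterate is (p, q, r)₁ = (-1.167, -0.481, 0.365).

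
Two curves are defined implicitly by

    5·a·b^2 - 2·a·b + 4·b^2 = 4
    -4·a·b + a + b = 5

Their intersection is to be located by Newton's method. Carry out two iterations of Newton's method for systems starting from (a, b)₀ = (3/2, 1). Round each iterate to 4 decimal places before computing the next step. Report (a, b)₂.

(1.5501, 2.5041)

At (3/2, 1): F = (4.5000, -8.5000).
Jacobian J = [[5·b^2 - 2·b, 10·a·b - 2·a + 8·b], [-4·b + 1, -4·a + 1]].
At the point, J = [[3.0000, 20.0000], [-3.0000, -5.0000]] (det J = 45.0000).
Solving J·Δ = −F gives Δ = (-3.2778, 0.2667).
Then the next iterate is (a, b)₁ = (-1.7778, 1.2667).
Round to (-1.7778, 1.2667) and repeat: F = (-7.340663, 3.496657), J = [[5.489244, -8.830193], [-4.0668, 8.1112]].
Δ = (3.3279, 1.2374), so (a, b)₂ = (1.5501, 2.5041).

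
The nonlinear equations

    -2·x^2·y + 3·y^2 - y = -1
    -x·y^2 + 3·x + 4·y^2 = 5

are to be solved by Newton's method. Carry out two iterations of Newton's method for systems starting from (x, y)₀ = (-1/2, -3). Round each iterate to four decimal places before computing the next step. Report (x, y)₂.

(6.8978, 1.9040)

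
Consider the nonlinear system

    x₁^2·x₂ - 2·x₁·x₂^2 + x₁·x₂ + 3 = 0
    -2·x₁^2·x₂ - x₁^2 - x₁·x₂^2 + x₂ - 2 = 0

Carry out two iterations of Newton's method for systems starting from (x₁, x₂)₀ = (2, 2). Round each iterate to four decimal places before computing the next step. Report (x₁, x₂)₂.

At (2, 2): F = (-1.0000, -28.0000).
Jacobian J = [[2·x₁·x₂ - 2·x₂^2 + x₂, x₁^2 - 4·x₁·x₂ + x₁], [-4·x₁·x₂ - 2·x₁ - x₂^2, -2·x₁^2 - 2·x₁·x₂ + 1]].
At the point, J = [[2.0000, -10.0000], [-24.0000, -15.0000]] (det J = -270.0000).
Solving J·Δ = −F gives Δ = (-0.9815, -0.2963).
Then the next iterate is (x₁, x₂)₁ = (1.0185, 1.7037).
Round to (1.0185, 1.7037) and repeat: F = (0.589955, -7.824574), J = [[-0.631050, -4.885032], [-11.880467, -4.545121]].
Δ = (-0.7415, 0.2165), so (x₁, x₂)₂ = (0.2770, 1.9202).

(0.2770, 1.9202)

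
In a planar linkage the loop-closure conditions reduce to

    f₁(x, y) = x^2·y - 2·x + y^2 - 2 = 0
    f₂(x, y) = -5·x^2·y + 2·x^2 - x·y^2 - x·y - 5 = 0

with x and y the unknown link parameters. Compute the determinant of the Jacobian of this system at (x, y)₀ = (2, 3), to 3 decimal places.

J = [[2·x·y - 2, x^2 + 2·y], [-10·x·y + 4·x - y^2 - y, -5·x^2 - 2·x·y - x]].
At the point, J = [[10.000, 10.000], [-64.000, -34.000]].
det J = 300.000.

300.000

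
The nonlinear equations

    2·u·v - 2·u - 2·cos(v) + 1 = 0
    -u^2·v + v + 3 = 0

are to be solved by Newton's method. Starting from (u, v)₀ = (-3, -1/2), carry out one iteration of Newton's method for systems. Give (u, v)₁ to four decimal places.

(2.5217, -1.6956)

At (-3, -1/2): F = (8.244835, 7.0000).
Jacobian J = [[2·v - 2, 2·u + 2·sin(v)], [-2·u·v, -u^2 + 1]].
At the point, J = [[-3.0000, -6.958851], [-3.0000, -8.0000]] (det J = 3.123447).
Solving J·Δ = −F gives Δ = (5.5217, -1.1956).
Then the next iterate is (u, v)₁ = (2.5217, -1.6956).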